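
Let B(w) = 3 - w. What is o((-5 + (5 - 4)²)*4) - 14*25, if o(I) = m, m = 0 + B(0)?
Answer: -347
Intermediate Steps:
m = 3 (m = 0 + (3 - 1*0) = 0 + (3 + 0) = 0 + 3 = 3)
o(I) = 3
o((-5 + (5 - 4)²)*4) - 14*25 = 3 - 14*25 = 3 - 350 = -347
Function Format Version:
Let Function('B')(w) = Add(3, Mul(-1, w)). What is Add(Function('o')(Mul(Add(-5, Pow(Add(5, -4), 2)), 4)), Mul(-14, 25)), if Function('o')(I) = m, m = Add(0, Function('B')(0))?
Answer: -347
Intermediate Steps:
m = 3 (m = Add(0, Add(3, Mul(-1, 0))) = Add(0, Add(3, 0)) = Add(0, 3) = 3)
Function('o')(I) = 3
Add(Function('o')(Mul(Add(-5, Pow(Add(5, -4), 2)), 4)), Mul(-14, 25)) = Add(3, Mul(-14, 25)) = Add(3, -350) = -347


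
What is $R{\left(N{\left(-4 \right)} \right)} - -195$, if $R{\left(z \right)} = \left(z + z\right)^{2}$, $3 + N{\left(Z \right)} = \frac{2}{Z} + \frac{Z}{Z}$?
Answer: $220$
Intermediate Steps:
$N{\left(Z \right)} = -2 + \frac{2}{Z}$ ($N{\left(Z \right)} = -3 + \left(\frac{2}{Z} + \frac{Z}{Z}\right) = -3 + \left(\frac{2}{Z} + 1\right) = -3 + \left(1 + \frac{2}{Z}\right) = -2 + \frac{2}{Z}$)
$R{\left(z \right)} = 4 z^{2}$ ($R{\left(z \right)} = \left(2 z\right)^{2} = 4 z^{2}$)
$R{\left(N{\left(-4 \right)} \right)} - -195 = 4 \left(-2 + \frac{2}{-4}\right)^{2} - -195 = 4 \left(-2 + 2 \left(- \frac{1}{4}\right)\right)^{2} + 195 = 4 \left(-2 - \frac{1}{2}\right)^{2} + 195 = 4 \left(- \frac{5}{2}\right)^{2} + 195 = 4 \cdot \frac{25}{4} + 195 = 25 + 195 = 220$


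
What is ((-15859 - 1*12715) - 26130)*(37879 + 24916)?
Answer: -3435137680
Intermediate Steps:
((-15859 - 1*12715) - 26130)*(37879 + 24916) = ((-15859 - 12715) - 26130)*62795 = (-28574 - 26130)*62795 = -54704*62795 = -3435137680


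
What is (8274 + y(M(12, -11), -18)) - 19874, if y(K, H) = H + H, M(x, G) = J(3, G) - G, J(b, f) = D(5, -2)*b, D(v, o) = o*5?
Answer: -11636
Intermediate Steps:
D(v, o) = 5*o
J(b, f) = -10*b (J(b, f) = (5*(-2))*b = -10*b)
M(x, G) = -30 - G (M(x, G) = -10*3 - G = -30 - G)
y(K, H) = 2*H
(8274 + y(M(12, -11), -18)) - 19874 = (8274 + 2*(-18)) - 19874 = (8274 - 36) - 19874 = 8238 - 19874 = -11636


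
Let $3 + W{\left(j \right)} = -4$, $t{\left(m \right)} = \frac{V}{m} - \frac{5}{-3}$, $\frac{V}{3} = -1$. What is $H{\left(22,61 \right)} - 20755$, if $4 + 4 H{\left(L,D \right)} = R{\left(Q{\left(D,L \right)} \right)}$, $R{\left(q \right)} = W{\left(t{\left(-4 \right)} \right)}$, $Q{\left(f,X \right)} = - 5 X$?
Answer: $- \frac{83031}{4} \approx -20758.0$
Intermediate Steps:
$V = -3$ ($V = 3 \left(-1\right) = -3$)
$t{\left(m \right)} = \frac{5}{3} - \frac{3}{m}$ ($t{\left(m \right)} = - \frac{3}{m} - \frac{5}{-3} = - \frac{3}{m} - - \frac{5}{3} = - \frac{3}{m} + \frac{5}{3} = \frac{5}{3} - \frac{3}{m}$)
$W{\left(j \right)} = -7$ ($W{\left(j \right)} = -3 - 4 = -7$)
$R{\left(q \right)} = -7$
$H{\left(L,D \right)} = - \frac{11}{4}$ ($H{\left(L,D \right)} = -1 + \frac{1}{4} \left(-7\right) = -1 - \frac{7}{4} = - \frac{11}{4}$)
$H{\left(22,61 \right)} - 20755 = - \frac{11}{4} - 20755 = - \frac{83031}{4}$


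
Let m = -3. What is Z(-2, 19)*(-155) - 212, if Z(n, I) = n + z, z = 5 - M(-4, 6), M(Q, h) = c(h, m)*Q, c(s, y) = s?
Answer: -4397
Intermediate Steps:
M(Q, h) = Q*h (M(Q, h) = h*Q = Q*h)
z = 29 (z = 5 - (-4)*6 = 5 - 1*(-24) = 5 + 24 = 29)
Z(n, I) = 29 + n (Z(n, I) = n + 29 = 29 + n)
Z(-2, 19)*(-155) - 212 = (29 - 2)*(-155) - 212 = 27*(-155) - 212 = -4185 - 212 = -4397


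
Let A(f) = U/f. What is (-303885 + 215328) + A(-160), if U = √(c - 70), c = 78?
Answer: -88557 - √2/80 ≈ -88557.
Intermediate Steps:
U = 2*√2 (U = √(78 - 70) = √8 = 2*√2 ≈ 2.8284)
A(f) = 2*√2/f (A(f) = (2*√2)/f = 2*√2/f)
(-303885 + 215328) + A(-160) = (-303885 + 215328) + 2*√2/(-160) = -88557 + 2*√2*(-1/160) = -88557 - √2/80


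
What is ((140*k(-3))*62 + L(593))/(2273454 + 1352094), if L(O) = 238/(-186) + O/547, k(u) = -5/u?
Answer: 61326988/15369604359 ≈ 0.0039901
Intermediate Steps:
L(O) = -119/93 + O/547 (L(O) = 238*(-1/186) + O*(1/547) = -119/93 + O/547)
((140*k(-3))*62 + L(593))/(2273454 + 1352094) = ((140*(-5/(-3)))*62 + (-119/93 + (1/547)*593))/(2273454 + 1352094) = ((140*(-5*(-⅓)))*62 + (-119/93 + 593/547))/3625548 = ((140*(5/3))*62 - 9944/50871)*(1/3625548) = ((700/3)*62 - 9944/50871)*(1/3625548) = (43400/3 - 9944/50871)*(1/3625548) = (245307952/16957)*(1/3625548) = 61326988/15369604359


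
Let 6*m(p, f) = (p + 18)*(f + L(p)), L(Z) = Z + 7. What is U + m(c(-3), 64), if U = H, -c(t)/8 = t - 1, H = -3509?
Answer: -7952/3 ≈ -2650.7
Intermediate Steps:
c(t) = 8 - 8*t (c(t) = -8*(t - 1) = -8*(-1 + t) = 8 - 8*t)
U = -3509
L(Z) = 7 + Z
m(p, f) = (18 + p)*(7 + f + p)/6 (m(p, f) = ((p + 18)*(f + (7 + p)))/6 = ((18 + p)*(7 + f + p))/6 = (18 + p)*(7 + f + p)/6)
U + m(c(-3), 64) = -3509 + (21 + 3*64 + (8 - 8*(-3))²/6 + 25*(8 - 8*(-3))/6 + (⅙)*64*(8 - 8*(-3))) = -3509 + (21 + 192 + (8 + 24)²/6 + 25*(8 + 24)/6 + (⅙)*64*(8 + 24)) = -3509 + (21 + 192 + (⅙)*32² + (25/6)*32 + (⅙)*64*32) = -3509 + (21 + 192 + (⅙)*1024 + 400/3 + 1024/3) = -3509 + (21 + 192 + 512/3 + 400/3 + 1024/3) = -3509 + 2575/3 = -7952/3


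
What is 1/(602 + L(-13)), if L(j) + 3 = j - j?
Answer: 1/599 ≈ 0.0016694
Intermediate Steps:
L(j) = -3 (L(j) = -3 + (j - j) = -3 + 0 = -3)
1/(602 + L(-13)) = 1/(602 - 3) = 1/599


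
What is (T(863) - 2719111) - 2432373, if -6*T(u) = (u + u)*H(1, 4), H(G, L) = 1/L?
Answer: -61818671/12 ≈ -5.1516e+6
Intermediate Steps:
H(G, L) = 1/L
T(u) = -u/12 (T(u) = -(u + u)/(6*4) = -2*u/(6*4) = -u/12)
(T(863) - 2719111) - 2432373 = (-1/12*863 - 2719111) - 2432373 = (-863/12 - 2719111) - 2432373 = -32630195/12 - 2432373 = -61818671/12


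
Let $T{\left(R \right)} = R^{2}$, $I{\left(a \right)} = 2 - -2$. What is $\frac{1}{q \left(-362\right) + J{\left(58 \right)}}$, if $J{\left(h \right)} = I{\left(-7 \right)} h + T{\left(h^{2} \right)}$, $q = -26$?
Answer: $\frac{1}{11326140} \approx 8.8291 \cdot 10^{-8}$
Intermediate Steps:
$I{\left(a \right)} = 4$ ($I{\left(a \right)} = 2 + 2 = 4$)
$J{\left(h \right)} = h^{4} + 4 h$ ($J{\left(h \right)} = 4 h + \left(h^{2}\right)^{2} = 4 h + h^{4} = h^{4} + 4 h$)
$\frac{1}{q \left(-362\right) + J{\left(58 \right)}} = \frac{1}{\left(-26\right) \left(-362\right) + 58 \left(4 + 58^{3}\right)} = \frac{1}{9412 + 58 \left(4 + 195112\right)} = \frac{1}{9412 + 58 \cdot 195116} = \frac{1}{9412 + 11316728} = \frac{1}{11326140}$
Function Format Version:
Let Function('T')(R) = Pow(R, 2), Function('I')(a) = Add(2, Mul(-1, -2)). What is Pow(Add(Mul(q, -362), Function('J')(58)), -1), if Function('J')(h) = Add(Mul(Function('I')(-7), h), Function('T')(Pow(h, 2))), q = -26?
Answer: Rational(1, 11326140) ≈ 8.8291e-8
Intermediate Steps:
Function('I')(a) = 4 (Function('I')(a) = Add(2, 2) = 4)
Function('J')(h) = Add(Pow(h, 4), Mul(4, h)) (Function('J')(h) = Add(Mul(4, h), Pow(Pow(h, 2), 2)) = Add(Mul(4, h), Pow(h, 4)) = Add(Pow(h, 4), Mul(4, h)))
Pow(Add(Mul(q, -362), Function('J')(58)), -1) = Pow(Add(Mul(-26, -362), Mul(58, Add(4, Pow(58, 3)))), -1) = Pow(Add(9412, Mul(58, Add(4, 195112))), -1) = Pow(Add(9412, Mul(58, 195116)), -1) = Pow(Add(9412, 11316728), -1) = Pow(11326140, -1) = Rational(1, 11326140)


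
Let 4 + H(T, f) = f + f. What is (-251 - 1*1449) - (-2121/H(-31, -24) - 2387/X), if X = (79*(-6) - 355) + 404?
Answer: -38595549/22100 ≈ -1746.4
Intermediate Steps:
H(T, f) = -4 + 2*f (H(T, f) = -4 + (f + f) = -4 + 2*f)
X = -425 (X = (-474 - 355) + 404 = -829 + 404 = -425)
(-251 - 1*1449) - (-2121/H(-31, -24) - 2387/X) = (-251 - 1*1449) - (-2121/(-4 + 2*(-24)) - 2387/(-425)) = (-251 - 1449) - (-2121/(-4 - 48) - 2387*(-1/425)) = -1700 - (-2121/(-52) + 2387/425) = -1700 - (-2121*(-1/52) + 2387/425) = -1700 - (2121/52 + 2387/425) = -1700 - 1*1025549/22100 = -1700 - 1025549/22100 = -38595549/22100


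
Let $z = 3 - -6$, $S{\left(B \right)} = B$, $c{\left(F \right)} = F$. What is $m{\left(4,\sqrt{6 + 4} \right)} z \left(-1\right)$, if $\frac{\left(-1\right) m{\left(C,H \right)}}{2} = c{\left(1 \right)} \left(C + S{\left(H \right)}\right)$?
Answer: $72 + 18 \sqrt{10} \approx 128.92$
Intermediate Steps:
$m{\left(C,H \right)} = - 2 C - 2 H$ ($m{\left(C,H \right)} = - 2 \cdot 1 \left(C + H\right) = - 2 \left(C + H\right) = - 2 C - 2 H$)
$z = 9$ ($z = 3 + 6 = 9$)
$m{\left(4,\sqrt{6 + 4} \right)} z \left(-1\right) = \left(\left(-2\right) 4 - 2 \sqrt{6 + 4}\right) 9 \left(-1\right) = \left(-8 - 2 \sqrt{10}\right) 9 \left(-1\right) = \left(-72 - 18 \sqrt{10}\right) \left(-1\right) = 72 + 18 \sqrt{10}$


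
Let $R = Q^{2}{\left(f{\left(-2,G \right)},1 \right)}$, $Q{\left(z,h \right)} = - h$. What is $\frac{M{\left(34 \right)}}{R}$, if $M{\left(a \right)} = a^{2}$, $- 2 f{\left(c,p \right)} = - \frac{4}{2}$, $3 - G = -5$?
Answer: $1156$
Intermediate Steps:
$G = 8$ ($G = 3 - -5 = 3 + 5 = 8$)
$f{\left(c,p \right)} = 1$ ($f{\left(c,p \right)} = - \frac{\left(-4\right) \frac{1}{2}}{2} = \left(- \frac{1}{2}\right) \left(-2\right) = 1$)
$R = 1$ ($R = \left(\left(-1\right) 1\right)^{2} = \left(-1\right)^{2} = 1$)
$\frac{M{\left(34 \right)}}{R} = \frac{34^{2}}{1} = 1156 \cdot 1 = 1156$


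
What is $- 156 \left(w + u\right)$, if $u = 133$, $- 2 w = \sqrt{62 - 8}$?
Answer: $-20748 + 234 \sqrt{6} \approx -20175.0$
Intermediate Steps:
$w = - \frac{3 \sqrt{6}}{2}$ ($w = - \frac{\sqrt{62 - 8}}{2} = - \frac{\sqrt{54}}{2} = - \frac{3 \sqrt{6}}{2} \approx -3.6742$)
$- 156 \left(w + u\right) = - 156 \left(- \frac{3 \sqrt{6}}{2} + 133\right) = - 156 \left(133 - \frac{3 \sqrt{6}}{2}\right) = -20748 + 234 \sqrt{6}$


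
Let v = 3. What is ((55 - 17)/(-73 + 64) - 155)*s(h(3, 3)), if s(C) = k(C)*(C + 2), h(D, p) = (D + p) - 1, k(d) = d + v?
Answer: -80248/9 ≈ -8916.4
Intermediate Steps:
k(d) = 3 + d (k(d) = d + 3 = 3 + d)
h(D, p) = -1 + D + p
s(C) = (2 + C)*(3 + C) (s(C) = (3 + C)*(C + 2) = (3 + C)*(2 + C) = (2 + C)*(3 + C))
((55 - 17)/(-73 + 64) - 155)*s(h(3, 3)) = ((55 - 17)/(-73 + 64) - 155)*((2 + (-1 + 3 + 3))*(3 + (-1 + 3 + 3))) = (38/(-9) - 155)*((2 + 5)*(3 + 5)) = (38*(-⅑) - 155)*(7*8) = (-38/9 - 155)*56 = -1433/9*56 = -80248/9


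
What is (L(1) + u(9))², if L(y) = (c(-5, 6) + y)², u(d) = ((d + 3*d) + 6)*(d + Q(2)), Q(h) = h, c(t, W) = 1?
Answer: 217156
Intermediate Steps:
u(d) = (2 + d)*(6 + 4*d) (u(d) = ((d + 3*d) + 6)*(d + 2) = (4*d + 6)*(2 + d) = (6 + 4*d)*(2 + d) = (2 + d)*(6 + 4*d))
L(y) = (1 + y)²
(L(1) + u(9))² = ((1 + 1)² + (12 + 4*9² + 14*9))² = (2² + (12 + 4*81 + 126))² = (4 + (12 + 324 + 126))² = (4 + 462)² = 466² = 217156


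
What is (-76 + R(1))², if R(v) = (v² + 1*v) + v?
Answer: 5329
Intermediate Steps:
R(v) = v² + 2*v (R(v) = (v² + v) + v = (v + v²) + v = v² + 2*v)
(-76 + R(1))² = (-76 + 1*(2 + 1))² = (-76 + 1*3)² = (-76 + 3)² = (-73)² = 5329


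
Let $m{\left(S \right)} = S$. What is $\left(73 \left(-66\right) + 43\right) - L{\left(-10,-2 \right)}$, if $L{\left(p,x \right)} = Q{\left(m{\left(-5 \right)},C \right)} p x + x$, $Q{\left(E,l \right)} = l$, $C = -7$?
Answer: $-4633$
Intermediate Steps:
$L{\left(p,x \right)} = x - 7 p x$ ($L{\left(p,x \right)} = - 7 p x + x = x - 7 p x$)
$\left(73 \left(-66\right) + 43\right) - L{\left(-10,-2 \right)} = \left(73 \left(-66\right) + 43\right) - - 2 \left(1 - -70\right) = \left(-4818 + 43\right) - - 2 \left(1 + 70\right) = -4775 - \left(-2\right) 71 = -4775 - -142 = -4775 + 142 = -4633$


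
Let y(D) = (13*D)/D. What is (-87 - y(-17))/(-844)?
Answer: 25/211 ≈ 0.11848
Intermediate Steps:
y(D) = 13
(-87 - y(-17))/(-844) = (-87 - 1*13)/(-844) = (-87 - 13)*(-1/844) = -100*(-1/844) = 25/211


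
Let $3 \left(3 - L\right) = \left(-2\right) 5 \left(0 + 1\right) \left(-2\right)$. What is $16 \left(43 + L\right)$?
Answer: $\frac{1888}{3} \approx 629.33$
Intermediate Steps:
$L = - \frac{11}{3}$ ($L = 3 - \frac{\left(-2\right) 5 \left(0 + 1\right) \left(-2\right)}{3} = 3 - \frac{\left(-10\right) 1 \left(-2\right)}{3} = 3 - \frac{\left(-10\right) \left(-2\right)}{3} = 3 - \frac{20}{3} = - \frac{11}{3} \approx -3.6667$)
$16 \left(43 + L\right) = 16 \left(43 - \frac{11}{3}\right) = 16 \cdot \frac{118}{3} = \frac{1888}{3}$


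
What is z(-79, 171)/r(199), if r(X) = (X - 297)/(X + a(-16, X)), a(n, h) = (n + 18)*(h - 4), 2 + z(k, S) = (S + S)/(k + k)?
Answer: 27683/1106 ≈ 25.030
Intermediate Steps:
z(k, S) = -2 + S/k (z(k, S) = -2 + (S + S)/(k + k) = -2 + (2*S)/((2*k)) = -2 + (2*S)*(1/(2*k)) = -2 + S/k)
a(n, h) = (-4 + h)*(18 + n) (a(n, h) = (18 + n)*(-4 + h) = (-4 + h)*(18 + n))
r(X) = (-297 + X)/(-8 + 3*X) (r(X) = (X - 297)/(X + (-72 - 4*(-16) + 18*X + X*(-16))) = (-297 + X)/(X + (-72 + 64 + 18*X - 16*X)) = (-297 + X)/(X + (-8 + 2*X)) = (-297 + X)/(-8 + 3*X))
z(-79, 171)/r(199) = (-2 + 171/(-79))/(((-297 + 199)/(-8 + 3*199))) = (-2 + 171*(-1/79))/((-98/(-8 + 597))) = (-2 - 171/79)/((-98/589)) = -329/(79*((1/589)*(-98))) = -329/(79*(-98/589)) = -329/79*(-589/98) = 27683/1106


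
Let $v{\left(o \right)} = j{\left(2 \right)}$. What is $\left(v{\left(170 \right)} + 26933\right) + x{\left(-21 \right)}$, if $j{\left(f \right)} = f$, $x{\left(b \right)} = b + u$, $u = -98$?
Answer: $26816$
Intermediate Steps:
$x{\left(b \right)} = -98 + b$ ($x{\left(b \right)} = b - 98 = -98 + b$)
$v{\left(o \right)} = 2$
$\left(v{\left(170 \right)} + 26933\right) + x{\left(-21 \right)} = \left(2 + 26933\right) - 119 = 26935 - 119 = 26816$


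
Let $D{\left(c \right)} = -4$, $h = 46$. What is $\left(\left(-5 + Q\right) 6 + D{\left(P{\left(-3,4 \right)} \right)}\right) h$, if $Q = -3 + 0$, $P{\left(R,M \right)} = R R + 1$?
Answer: $-2392$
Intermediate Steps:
$P{\left(R,M \right)} = 1 + R^{2}$ ($P{\left(R,M \right)} = R^{2} + 1 = 1 + R^{2}$)
$Q = -3$
$\left(\left(-5 + Q\right) 6 + D{\left(P{\left(-3,4 \right)} \right)}\right) h = \left(\left(-5 - 3\right) 6 - 4\right) 46 = \left(\left(-8\right) 6 - 4\right) 46 = \left(-48 - 4\right) 46 = \left(-52\right) 46 = -2392$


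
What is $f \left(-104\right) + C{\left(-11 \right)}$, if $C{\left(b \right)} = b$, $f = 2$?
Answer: $-219$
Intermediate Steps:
$f \left(-104\right) + C{\left(-11 \right)} = 2 \left(-104\right) - 11 = -208 - 11 = -219$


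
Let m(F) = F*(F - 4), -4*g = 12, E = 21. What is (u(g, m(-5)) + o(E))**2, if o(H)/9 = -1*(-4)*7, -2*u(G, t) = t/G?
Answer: 269361/4 ≈ 67340.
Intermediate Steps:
g = -3 (g = -1/4*12 = -3)
m(F) = F*(-4 + F)
u(G, t) = -t/(2*G)
o(H) = 252 (o(H) = 9*(-1*(-4)*7) = 9*(4*7) = 9*28 = 252)
(u(g, m(-5)) + o(E))**2 = (-1/2*(-5*(-4 - 5))/(-3) + 252)**2 = (-1/2*(-5*(-9))*(-1/3) + 252)**2 = (-1/2*45*(-1/3) + 252)**2 = (15/2 + 252)**2 = (519/2)**2 = 269361/4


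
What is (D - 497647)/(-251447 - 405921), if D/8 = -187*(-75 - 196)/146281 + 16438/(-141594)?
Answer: 5153740624264939/6807871265941176 ≈ 0.75703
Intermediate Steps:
D = 19083968240/10356255957 (D = 8*(-187*(-75 - 196)/146281 + 16438/(-141594)) = 8*(-187*(-271)*(1/146281) + 16438*(-1/141594)) = 8*(50677*(1/146281) - 8219/70797) = 8*(50677/146281 - 8219/70797) = 8*(2385496030/10356255957) = 19083968240/10356255957 ≈ 1.8427)
(D - 497647)/(-251447 - 405921) = (19083968240/10356255957 - 497647)/(-251447 - 405921) = -5153740624264939/10356255957/(-657368) = -5153740624264939/10356255957*(-1/657368) = 5153740624264939/6807871265941176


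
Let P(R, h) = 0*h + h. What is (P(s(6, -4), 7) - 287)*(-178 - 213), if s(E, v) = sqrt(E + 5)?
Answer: 109480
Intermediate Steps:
s(E, v) = sqrt(5 + E)
P(R, h) = h (P(R, h) = 0 + h = h)
(P(s(6, -4), 7) - 287)*(-178 - 213) = (7 - 287)*(-178 - 213) = -280*(-391) = 109480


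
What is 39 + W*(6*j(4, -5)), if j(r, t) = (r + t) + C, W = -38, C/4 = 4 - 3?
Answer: -645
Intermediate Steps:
C = 4 (C = 4*(4 - 3) = 4*1 = 4)
j(r, t) = 4 + r + t (j(r, t) = (r + t) + 4 = 4 + r + t)
39 + W*(6*j(4, -5)) = 39 - 228*(4 + 4 - 5) = 39 - 228*3 = 39 - 38*18 = 39 - 684 = -645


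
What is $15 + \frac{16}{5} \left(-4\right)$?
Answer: $\frac{11}{5} \approx 2.2$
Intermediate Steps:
$15 + \frac{16}{5} \left(-4\right) = 15 - \frac{64}{5} = \frac{11}{5}$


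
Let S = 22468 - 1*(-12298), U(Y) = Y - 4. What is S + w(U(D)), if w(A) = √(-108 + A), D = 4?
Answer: 34766 + 6*I*√3 ≈ 34766.0 + 10.392*I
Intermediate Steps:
U(Y) = -4 + Y
S = 34766 (S = 22468 + 12298 = 34766)
S + w(U(D)) = 34766 + √(-108 + (-4 + 4)) = 34766 + √(-108 + 0) = 34766 + √(-108) = 34766 + 6*I*√3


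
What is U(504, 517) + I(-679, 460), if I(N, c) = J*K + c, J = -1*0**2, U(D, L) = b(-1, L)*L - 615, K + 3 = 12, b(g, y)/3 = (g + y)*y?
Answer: 413763217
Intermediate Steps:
b(g, y) = 3*y*(g + y) (b(g, y) = 3*((g + y)*y) = 3*(y*(g + y)) = 3*y*(g + y))
K = 9 (K = -3 + 12 = 9)
U(D, L) = -615 + 3*L**2*(-1 + L) (U(D, L) = (3*L*(-1 + L))*L - 615 = 3*L**2*(-1 + L) - 615 = -615 + 3*L**2*(-1 + L))
J = 0 (J = -1*0 = 0)
I(N, c) = c (I(N, c) = 0*9 + c = 0 + c = c)
U(504, 517) + I(-679, 460) = (-615 + 3*517**2*(-1 + 517)) + 460 = (-615 + 3*267289*516) + 460 = (-615 + 413763372) + 460 = 413762757 + 460 = 413763217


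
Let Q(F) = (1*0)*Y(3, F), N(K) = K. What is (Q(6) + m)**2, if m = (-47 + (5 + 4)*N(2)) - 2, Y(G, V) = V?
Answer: 961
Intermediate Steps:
Q(F) = 0 (Q(F) = (1*0)*F = 0*F = 0)
m = -31 (m = (-47 + (5 + 4)*2) - 2 = (-47 + 9*2) - 2 = (-47 + 18) - 2 = -29 - 2 = -31)
(Q(6) + m)**2 = (0 - 31)**2 = (-31)**2 = 961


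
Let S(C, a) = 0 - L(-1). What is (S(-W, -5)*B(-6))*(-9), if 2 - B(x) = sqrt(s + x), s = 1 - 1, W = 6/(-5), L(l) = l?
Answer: -18 + 9*I*sqrt(6) ≈ -18.0 + 22.045*I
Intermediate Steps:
W = -6/5 (W = 6*(-1/5) = -6/5 ≈ -1.2000)
s = 0
B(x) = 2 - sqrt(x) (B(x) = 2 - sqrt(0 + x) = 2 - sqrt(x))
S(C, a) = 1 (S(C, a) = 0 - 1*(-1) = 0 + 1 = 1)
(S(-W, -5)*B(-6))*(-9) = (1*(2 - sqrt(-6)))*(-9) = (1*(2 - I*sqrt(6)))*(-9) = (2 - I*sqrt(6))*(-9) = -18 + 9*I*sqrt(6)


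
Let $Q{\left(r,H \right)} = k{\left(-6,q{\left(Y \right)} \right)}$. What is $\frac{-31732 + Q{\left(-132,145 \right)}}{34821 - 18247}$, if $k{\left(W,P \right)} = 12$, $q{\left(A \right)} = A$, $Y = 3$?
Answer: $- \frac{15860}{8287} \approx -1.9138$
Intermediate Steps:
$Q{\left(r,H \right)} = 12$
$\frac{-31732 + Q{\left(-132,145 \right)}}{34821 - 18247} = \frac{-31732 + 12}{34821 - 18247} = - \frac{31720}{16574} = \left(-31720\right) \frac{1}{16574} = - \frac{15860}{8287}$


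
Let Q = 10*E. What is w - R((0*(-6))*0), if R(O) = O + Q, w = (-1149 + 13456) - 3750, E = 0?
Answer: 8557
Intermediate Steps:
Q = 0 (Q = 10*0 = 0)
w = 8557 (w = 12307 - 3750 = 8557)
R(O) = O (R(O) = O + 0 = O)
w - R((0*(-6))*0) = 8557 - 0*(-6)*0 = 8557 - 0*0 = 8557 - 1*0 = 8557 + 0 = 8557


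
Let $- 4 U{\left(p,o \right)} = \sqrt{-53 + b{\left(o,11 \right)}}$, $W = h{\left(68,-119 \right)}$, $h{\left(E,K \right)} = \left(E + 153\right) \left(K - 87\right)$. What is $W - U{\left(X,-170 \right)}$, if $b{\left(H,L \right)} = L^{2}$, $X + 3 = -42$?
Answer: $-45526 + \frac{\sqrt{17}}{2} \approx -45524.0$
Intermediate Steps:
$X = -45$ ($X = -3 - 42 = -45$)
$h{\left(E,K \right)} = \left(-87 + K\right) \left(153 + E\right)$ ($h{\left(E,K \right)} = \left(153 + E\right) \left(-87 + K\right) = \left(-87 + K\right) \left(153 + E\right)$)
$W = -45526$ ($W = -13311 - 5916 + 153 \left(-119\right) + 68 \left(-119\right) = -13311 - 5916 - 18207 - 8092 = -45526$)
$U{\left(p,o \right)} = - \frac{\sqrt{17}}{2}$ ($U{\left(p,o \right)} = - \frac{\sqrt{-53 + 11^{2}}}{4} = - \frac{\sqrt{-53 + 121}}{4} = - \frac{\sqrt{68}}{4} = - \frac{2 \sqrt{17}}{4} = - \frac{\sqrt{17}}{2}$)
$W - U{\left(X,-170 \right)} = -45526 - - \frac{\sqrt{17}}{2} = -45526 + \frac{\sqrt{17}}{2}$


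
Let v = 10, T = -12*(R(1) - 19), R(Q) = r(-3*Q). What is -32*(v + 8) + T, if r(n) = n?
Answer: -312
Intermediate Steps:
R(Q) = -3*Q
T = 264 (T = -12*(-3*1 - 19) = -12*(-3 - 19) = -12*(-22) = 264)
-32*(v + 8) + T = -32*(10 + 8) + 264 = -32*18 + 264 = -576 + 264 = -312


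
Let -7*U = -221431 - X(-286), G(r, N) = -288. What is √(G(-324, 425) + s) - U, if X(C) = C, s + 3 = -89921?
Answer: -221145/7 + 2*I*√22553 ≈ -31592.0 + 300.35*I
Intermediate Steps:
s = -89924 (s = -3 - 89921 = -89924)
U = 221145/7 (U = -(-221431 - 1*(-286))/7 = -(-221431 + 286)/7 = -⅐*(-221145) = 221145/7 ≈ 31592.)
√(G(-324, 425) + s) - U = √(-288 - 89924) - 1*221145/7 = √(-90212) - 221145/7 = 2*I*√22553 - 221145/7 = -221145/7 + 2*I*√22553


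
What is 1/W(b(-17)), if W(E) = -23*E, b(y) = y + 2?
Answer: 1/345 ≈ 0.0028986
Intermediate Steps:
b(y) = 2 + y
1/W(b(-17)) = 1/(-23*(2 - 17)) = 1/(-23*(-15)) = 1/345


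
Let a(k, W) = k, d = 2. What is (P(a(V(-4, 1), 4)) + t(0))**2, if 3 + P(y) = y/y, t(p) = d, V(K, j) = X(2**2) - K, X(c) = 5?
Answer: 0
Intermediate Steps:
V(K, j) = 5 - K
t(p) = 2
P(y) = -2 (P(y) = -3 + y/y = -3 + 1 = -2)
(P(a(V(-4, 1), 4)) + t(0))**2 = (-2 + 2)**2 = 0**2 = 0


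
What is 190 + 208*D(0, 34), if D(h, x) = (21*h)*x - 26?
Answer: -5218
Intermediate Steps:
D(h, x) = -26 + 21*h*x (D(h, x) = 21*h*x - 26 = -26 + 21*h*x)
190 + 208*D(0, 34) = 190 + 208*(-26 + 21*0*34) = 190 + 208*(-26 + 0) = 190 + 208*(-26) = 190 - 5408 = -5218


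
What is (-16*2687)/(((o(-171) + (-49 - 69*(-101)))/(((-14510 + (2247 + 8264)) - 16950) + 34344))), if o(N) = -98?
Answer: -95979640/1137 ≈ -84415.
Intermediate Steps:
(-16*2687)/(((o(-171) + (-49 - 69*(-101)))/(((-14510 + (2247 + 8264)) - 16950) + 34344))) = (-16*2687)/(((-98 + (-49 - 69*(-101)))/(((-14510 + (2247 + 8264)) - 16950) + 34344))) = -42992*(((-14510 + 10511) - 16950) + 34344)/(-98 + (-49 + 6969)) = -42992*((-3999 - 16950) + 34344)/(-98 + 6920) = -42992/(6822/(-20949 + 34344)) = -42992/(6822/13395) = -42992/(6822*(1/13395)) = -42992/2274/4465 = -42992*4465/2274 = -95979640/1137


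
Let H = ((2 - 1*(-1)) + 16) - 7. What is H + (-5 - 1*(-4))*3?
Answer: 9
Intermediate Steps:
H = 12 (H = ((2 + 1) + 16) - 7 = (3 + 16) - 7 = 19 - 7 = 12)
H + (-5 - 1*(-4))*3 = 12 + (-5 - 1*(-4))*3 = 12 + (-5 + 4)*3 = 12 - 1*3 = 12 - 3 = 9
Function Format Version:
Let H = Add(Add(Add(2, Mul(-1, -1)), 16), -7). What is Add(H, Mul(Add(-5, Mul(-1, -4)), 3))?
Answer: 9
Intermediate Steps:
H = 12 (H = Add(Add(Add(2, 1), 16), -7) = Add(Add(3, 16), -7) = Add(19, -7) = 12)
Add(H, Mul(Add(-5, Mul(-1, -4)), 3)) = Add(12, Mul(Add(-5, Mul(-1, -4)), 3)) = Add(12, Mul(Add(-5, 4), 3)) = Add(12, Mul(-1, 3)) = Add(12, -3) = 9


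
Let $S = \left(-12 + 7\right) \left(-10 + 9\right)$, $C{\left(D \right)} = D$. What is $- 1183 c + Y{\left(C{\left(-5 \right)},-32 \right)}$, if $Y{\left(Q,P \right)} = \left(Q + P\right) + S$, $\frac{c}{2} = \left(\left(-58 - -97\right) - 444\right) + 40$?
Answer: $863558$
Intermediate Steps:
$S = 5$ ($S = \left(-5\right) \left(-1\right) = 5$)
$c = -730$ ($c = 2 \left(\left(\left(-58 - -97\right) - 444\right) + 40\right) = 2 \left(\left(\left(-58 + 97\right) - 444\right) + 40\right) = 2 \left(\left(39 - 444\right) + 40\right) = 2 \left(-405 + 40\right) = 2 \left(-365\right) = -730$)
$Y{\left(Q,P \right)} = 5 + P + Q$ ($Y{\left(Q,P \right)} = \left(Q + P\right) + 5 = \left(P + Q\right) + 5 = 5 + P + Q$)
$- 1183 c + Y{\left(C{\left(-5 \right)},-32 \right)} = \left(-1183\right) \left(-730\right) - 32 = 863590 - 32 = 863558$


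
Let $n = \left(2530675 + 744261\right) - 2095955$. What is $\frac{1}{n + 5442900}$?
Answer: $\frac{1}{6621881} \approx 1.5101 \cdot 10^{-7}$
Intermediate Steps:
$n = 1178981$ ($n = 3274936 - 2095955 = 1178981$)
$\frac{1}{n + 5442900} = \frac{1}{1178981 + 5442900} = \frac{1}{6621881}$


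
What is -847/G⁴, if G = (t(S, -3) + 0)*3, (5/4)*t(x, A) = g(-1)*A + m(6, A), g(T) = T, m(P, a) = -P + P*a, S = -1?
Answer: -75625/576108288 ≈ -0.00013127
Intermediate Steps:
t(x, A) = -24/5 + 4*A (t(x, A) = 4*(-A + 6*(-1 + A))/5 = 4*(-A + (-6 + 6*A))/5 = 4*(-6 + 5*A)/5 = -24/5 + 4*A)
G = -252/5 (G = ((-24/5 + 4*(-3)) + 0)*3 = ((-24/5 - 12) + 0)*3 = (-84/5 + 0)*3 = -84/5*3 = -252/5 ≈ -50.400)
-847/G⁴ = -847/((-252/5)⁴) = -847/4032758016/625 = -847*625/4032758016 = -75625/576108288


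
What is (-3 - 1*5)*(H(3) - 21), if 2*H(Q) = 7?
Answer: 140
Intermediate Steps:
H(Q) = 7/2 (H(Q) = (½)*7 = 7/2)
(-3 - 1*5)*(H(3) - 21) = (-3 - 1*5)*(7/2 - 21) = (-3 - 5)*(-35/2) = -8*(-35/2) = 140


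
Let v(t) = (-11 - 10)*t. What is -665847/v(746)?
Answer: 31707/746 ≈ 42.503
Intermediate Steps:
v(t) = -21*t
-665847/v(746) = -665847/((-21*746)) = -665847/(-15666) = -665847*(-1/15666) = 31707/746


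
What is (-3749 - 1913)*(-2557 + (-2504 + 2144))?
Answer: 16516054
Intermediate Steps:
(-3749 - 1913)*(-2557 + (-2504 + 2144)) = -5662*(-2557 - 360) = -5662*(-2917) = 16516054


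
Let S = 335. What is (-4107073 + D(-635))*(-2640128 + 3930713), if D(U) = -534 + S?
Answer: -5300783634120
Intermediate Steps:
D(U) = -199 (D(U) = -534 + 335 = -199)
(-4107073 + D(-635))*(-2640128 + 3930713) = (-4107073 - 199)*(-2640128 + 3930713) = -4107272*1290585 = -5300783634120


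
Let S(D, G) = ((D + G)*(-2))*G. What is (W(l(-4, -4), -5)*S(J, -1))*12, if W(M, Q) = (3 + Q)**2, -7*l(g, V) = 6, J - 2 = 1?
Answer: 192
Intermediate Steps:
J = 3 (J = 2 + 1 = 3)
l(g, V) = -6/7 (l(g, V) = -1/7*6 = -6/7)
S(D, G) = G*(-2*D - 2*G) (S(D, G) = (-2*D - 2*G)*G = G*(-2*D - 2*G))
(W(l(-4, -4), -5)*S(J, -1))*12 = ((3 - 5)**2*(-2*(-1)*(3 - 1)))*12 = ((-2)**2*(-2*(-1)*2))*12 = (4*4)*12 = 16*12 = 192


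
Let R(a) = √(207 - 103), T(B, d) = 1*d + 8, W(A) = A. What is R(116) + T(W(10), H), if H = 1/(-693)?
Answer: 5543/693 + 2*√26 ≈ 18.197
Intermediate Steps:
H = -1/693 ≈ -0.0014430
T(B, d) = 8 + d (T(B, d) = d + 8 = 8 + d)
R(a) = 2*√26 (R(a) = √104 = 2*√26)
R(116) + T(W(10), H) = 2*√26 + (8 - 1/693) = 2*√26 + 5543/693 = 5543/693 + 2*√26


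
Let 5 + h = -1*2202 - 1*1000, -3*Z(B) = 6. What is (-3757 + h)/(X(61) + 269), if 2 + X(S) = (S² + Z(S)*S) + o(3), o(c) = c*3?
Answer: -6964/3875 ≈ -1.7972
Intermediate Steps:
o(c) = 3*c
Z(B) = -2 (Z(B) = -⅓*6 = -2)
h = -3207 (h = -5 + (-1*2202 - 1*1000) = -5 + (-2202 - 1000) = -5 - 3202 = -3207)
X(S) = 7 + S² - 2*S (X(S) = -2 + ((S² - 2*S) + 3*3) = -2 + ((S² - 2*S) + 9) = -2 + (9 + S² - 2*S) = 7 + S² - 2*S)
(-3757 + h)/(X(61) + 269) = (-3757 - 3207)/((7 + 61² - 2*61) + 269) = -6964/((7 + 3721 - 122) + 269) = -6964/(3606 + 269) = -6964/3875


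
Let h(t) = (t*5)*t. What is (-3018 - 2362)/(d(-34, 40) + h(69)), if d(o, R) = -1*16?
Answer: -5380/23789 ≈ -0.22616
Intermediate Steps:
h(t) = 5*t**2 (h(t) = (5*t)*t = 5*t**2)
d(o, R) = -16
(-3018 - 2362)/(d(-34, 40) + h(69)) = (-3018 - 2362)/(-16 + 5*69**2) = -5380/(-16 + 5*4761) = -5380/(-16 + 23805) = -5380/23789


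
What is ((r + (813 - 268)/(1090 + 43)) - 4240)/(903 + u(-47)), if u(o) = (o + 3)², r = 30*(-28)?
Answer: -338535/189211 ≈ -1.7892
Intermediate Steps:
r = -840
u(o) = (3 + o)²
((r + (813 - 268)/(1090 + 43)) - 4240)/(903 + u(-47)) = ((-840 + (813 - 268)/(1090 + 43)) - 4240)/(903 + (3 - 47)²) = ((-840 + 545/1133) - 4240)/(903 + (-44)²) = ((-840 + 545*(1/1133)) - 4240)/(903 + 1936) = ((-840 + 545/1133) - 4240)/2839 = (-951175/1133 - 4240)*(1/2839) = -5755095/1133*1/2839 = -338535/189211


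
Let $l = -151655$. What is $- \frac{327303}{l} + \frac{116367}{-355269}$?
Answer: $\frac{32877657374}{17959440065} \approx 1.8307$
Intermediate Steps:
$- \frac{327303}{l} + \frac{116367}{-355269} = - \frac{327303}{-151655} + \frac{116367}{-355269} = \left(-327303\right) \left(- \frac{1}{151655}\right) + 116367 \left(- \frac{1}{355269}\right) = \frac{327303}{151655} - \frac{38789}{118423} = \frac{32877657374}{17959440065}$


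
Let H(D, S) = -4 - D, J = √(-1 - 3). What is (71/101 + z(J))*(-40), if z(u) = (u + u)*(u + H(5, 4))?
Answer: 29480/101 + 1440*I ≈ 291.88 + 1440.0*I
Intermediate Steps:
J = 2*I (J = √(-4) = 2*I ≈ 2.0*I)
z(u) = 2*u*(-9 + u) (z(u) = (u + u)*(u + (-4 - 1*5)) = (2*u)*(u + (-4 - 5)) = (2*u)*(u - 9) = (2*u)*(-9 + u) = 2*u*(-9 + u))
(71/101 + z(J))*(-40) = (71/101 + 2*(2*I)*(-9 + 2*I))*(-40) = (71*(1/101) + 4*I*(-9 + 2*I))*(-40) = (71/101 + 4*I*(-9 + 2*I))*(-40) = -2840/101 - 160*I*(-9 + 2*I)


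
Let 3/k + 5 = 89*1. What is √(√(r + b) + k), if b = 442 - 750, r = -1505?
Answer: √(7 + 1372*I*√37)/14 ≈ 4.616 + 4.6121*I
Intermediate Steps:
b = -308
k = 1/28 (k = 3/(-5 + 89*1) = 3/(-5 + 89) = 3/84 = 3*(1/84) = 1/28 ≈ 0.035714)
√(√(r + b) + k) = √(√(-1505 - 308) + 1/28) = √(√(-1813) + 1/28) = √(7*I*√37 + 1/28) = √(1/28 + 7*I*√37)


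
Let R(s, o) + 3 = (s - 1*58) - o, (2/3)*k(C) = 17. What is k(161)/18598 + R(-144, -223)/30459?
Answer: 43587/22214764 ≈ 0.0019621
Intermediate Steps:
k(C) = 51/2 (k(C) = (3/2)*17 = 51/2)
R(s, o) = -61 + s - o (R(s, o) = -3 + ((s - 1*58) - o) = -3 + ((s - 58) - o) = -3 + ((-58 + s) - o) = -3 + (-58 + s - o) = -61 + s - o)
k(161)/18598 + R(-144, -223)/30459 = (51/2)/18598 + (-61 - 144 - 1*(-223))/30459 = (51/2)*(1/18598) + (-61 - 144 + 223)*(1/30459) = 3/2188 + 18*(1/30459) = 3/2188 + 6/10153 = 43587/22214764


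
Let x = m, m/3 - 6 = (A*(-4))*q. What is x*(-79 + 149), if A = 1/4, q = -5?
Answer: 2310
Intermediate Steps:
A = 1/4 ≈ 0.25000
m = 33 (m = 18 + 3*(((1/4)*(-4))*(-5)) = 18 + 3*(-1*(-5)) = 18 + 3*5 = 18 + 15 = 33)
x = 33
x*(-79 + 149) = 33*(-79 + 149) = 33*70 = 2310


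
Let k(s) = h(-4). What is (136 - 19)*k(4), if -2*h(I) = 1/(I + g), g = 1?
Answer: 39/2 ≈ 19.500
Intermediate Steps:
h(I) = -1/(2*(1 + I)) (h(I) = -1/(2*(I + 1)) = -1/(2*(1 + I)))
k(s) = ⅙ (k(s) = -1/(2 + 2*(-4)) = -1/(2 - 8) = -1/(-6) = -1*(-⅙) = ⅙)
(136 - 19)*k(4) = (136 - 19)*(⅙) = 117*(⅙) = 39/2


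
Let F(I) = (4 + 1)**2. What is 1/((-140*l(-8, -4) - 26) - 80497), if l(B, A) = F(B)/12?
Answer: -3/242444 ≈ -1.2374e-5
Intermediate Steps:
F(I) = 25 (F(I) = 5**2 = 25)
l(B, A) = 25/12
1/((-140*l(-8, -4) - 26) - 80497) = 1/((-140*25/12 - 26) - 80497) = 1/((-875/3 - 26) - 80497) = 1/(-953/3 - 80497) = 1/(-242444/3) = -3/242444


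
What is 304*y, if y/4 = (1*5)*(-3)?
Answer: -18240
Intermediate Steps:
y = -60 (y = 4*((1*5)*(-3)) = 4*(5*(-3)) = 4*(-15) = -60)
304*y = 304*(-60) = -18240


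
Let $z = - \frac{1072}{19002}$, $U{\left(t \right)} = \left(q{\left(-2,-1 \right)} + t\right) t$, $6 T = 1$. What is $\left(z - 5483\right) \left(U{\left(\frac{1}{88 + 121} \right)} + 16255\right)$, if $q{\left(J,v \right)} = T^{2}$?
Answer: $- \frac{1331600910483171175}{14940474516} \approx -8.9127 \cdot 10^{7}$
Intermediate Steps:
$T = \frac{1}{6}$ ($T = \frac{1}{6} \cdot 1 = \frac{1}{6} \approx 0.16667$)
$q{\left(J,v \right)} = \frac{1}{36}$ ($q{\left(J,v \right)} = \left(\frac{1}{6}\right)^{2} = \frac{1}{36}$)
$U{\left(t \right)} = t \left(\frac{1}{36} + t\right)$ ($U{\left(t \right)} = \left(\frac{1}{36} + t\right) t = t \left(\frac{1}{36} + t\right)$)
$z = - \frac{536}{9501}$ ($z = \left(-1072\right) \frac{1}{19002} = - \frac{536}{9501} \approx -0.056415$)
$\left(z - 5483\right) \left(U{\left(\frac{1}{88 + 121} \right)} + 16255\right) = \left(- \frac{536}{9501} - 5483\right) \left(\frac{\frac{1}{36} + \frac{1}{88 + 121}}{88 + 121} + 16255\right) = - \frac{52094519 \left(\frac{\frac{1}{36} + \frac{1}{209}}{209} + 16255\right)}{9501} = - \frac{52094519 \left(\frac{1}{209} \cdot \frac{245}{7524} + 16255\right)}{9501} = - \frac{52094519 \left(\frac{245}{1572516} + 16255\right)}{9501} = \left(- \frac{52094519}{9501}\right) \frac{25561247825}{1572516} = - \frac{1331600910483171175}{14940474516}$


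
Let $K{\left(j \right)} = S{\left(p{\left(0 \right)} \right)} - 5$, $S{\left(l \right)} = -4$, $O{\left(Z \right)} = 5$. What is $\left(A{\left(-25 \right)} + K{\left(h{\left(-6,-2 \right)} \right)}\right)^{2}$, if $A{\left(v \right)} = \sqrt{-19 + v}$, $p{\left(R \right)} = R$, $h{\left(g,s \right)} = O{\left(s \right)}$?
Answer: $37 - 36 i \sqrt{11} \approx 37.0 - 119.4 i$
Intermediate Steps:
$h{\left(g,s \right)} = 5$
$K{\left(j \right)} = -9$ ($K{\left(j \right)} = -4 - 5 = -9$)
$\left(A{\left(-25 \right)} + K{\left(h{\left(-6,-2 \right)} \right)}\right)^{2} = \left(\sqrt{-19 - 25} - 9\right)^{2} = \left(\sqrt{-44} - 9\right)^{2} = \left(2 i \sqrt{11} - 9\right)^{2} = \left(-9 + 2 i \sqrt{11}\right)^{2}$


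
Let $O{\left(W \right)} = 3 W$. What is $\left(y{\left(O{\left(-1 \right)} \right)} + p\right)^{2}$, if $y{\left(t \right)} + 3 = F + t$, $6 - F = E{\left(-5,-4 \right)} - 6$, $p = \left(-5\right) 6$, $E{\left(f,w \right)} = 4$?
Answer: $784$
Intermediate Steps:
$p = -30$
$F = 8$ ($F = 6 - \left(4 - 6\right) = 6 - -2 = 6 + 2 = 8$)
$y{\left(t \right)} = 5 + t$ ($y{\left(t \right)} = -3 + \left(8 + t\right) = 5 + t$)
$\left(y{\left(O{\left(-1 \right)} \right)} + p\right)^{2} = \left(\left(5 + 3 \left(-1\right)\right) - 30\right)^{2} = \left(\left(5 - 3\right) - 30\right)^{2} = \left(2 - 30\right)^{2} = \left(-28\right)^{2} = 784$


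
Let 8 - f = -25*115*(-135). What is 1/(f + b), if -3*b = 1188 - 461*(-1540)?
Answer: -3/1875479 ≈ -1.5996e-6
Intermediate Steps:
f = -388117 (f = 8 - (-25*115)*(-135) = 8 - (-2875)*(-135) = 8 - 1*388125 = 8 - 388125 = -388117)
b = -711128/3 (b = -(1188 - 461*(-1540))/3 = -(1188 + 709940)/3 = -⅓*711128 = -711128/3 ≈ -2.3704e+5)
1/(f + b) = 1/(-388117 - 711128/3) = 1/(-1875479/3) = -3/1875479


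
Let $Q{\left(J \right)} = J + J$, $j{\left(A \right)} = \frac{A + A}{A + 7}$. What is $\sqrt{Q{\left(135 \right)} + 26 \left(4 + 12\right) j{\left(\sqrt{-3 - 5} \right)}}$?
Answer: $\sqrt{2} \sqrt{\frac{945 + 1102 i \sqrt{2}}{7 + 2 i \sqrt{2}}} \approx 20.852 + 6.9298 i$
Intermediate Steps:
$j{\left(A \right)} = \frac{2 A}{7 + A}$
$Q{\left(J \right)} = 2 J$
$\sqrt{Q{\left(135 \right)} + 26 \left(4 + 12\right) j{\left(\sqrt{-3 - 5} \right)}} = \sqrt{2 \cdot 135 + 26 \left(4 + 12\right) \frac{2 \sqrt{-3 - 5}}{7 + \sqrt{-3 - 5}}} = \sqrt{270 + 26 \cdot 16 \frac{2 \sqrt{-8}}{7 + \sqrt{-8}}} = \sqrt{270 + 416 \frac{2 \cdot 2 i \sqrt{2}}{7 + 2 i \sqrt{2}}} = \sqrt{270 + 416 \frac{4 i \sqrt{2}}{7 + 2 i \sqrt{2}}} = \sqrt{270 + \frac{1664 i \sqrt{2}}{7 + 2 i \sqrt{2}}}$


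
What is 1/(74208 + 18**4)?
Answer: 1/179184 ≈ 5.5809e-6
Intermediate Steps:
1/(74208 + 18**4) = 1/(74208 + 104976) = 1/179184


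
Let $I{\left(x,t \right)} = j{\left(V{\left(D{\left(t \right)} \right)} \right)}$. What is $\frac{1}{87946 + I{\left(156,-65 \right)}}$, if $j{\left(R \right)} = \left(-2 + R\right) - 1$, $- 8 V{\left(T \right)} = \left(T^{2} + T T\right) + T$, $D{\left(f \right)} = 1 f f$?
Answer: $- \frac{8}{35001931} \approx -2.2856 \cdot 10^{-7}$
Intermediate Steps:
$D{\left(f \right)} = f^{2}$ ($D{\left(f \right)} = f f = f^{2}$)
$V{\left(T \right)} = - \frac{T^{2}}{4} - \frac{T}{8}$ ($V{\left(T \right)} = - \frac{\left(T^{2} + T T\right) + T}{8} = - \frac{\left(T^{2} + T^{2}\right) + T}{8} = - \frac{2 T^{2} + T}{8} = - \frac{T + 2 T^{2}}{8} = - \frac{T^{2}}{4} - \frac{T}{8}$)
$j{\left(R \right)} = -3 + R$
$I{\left(x,t \right)} = -3 - \frac{t^{2} \left(1 + 2 t^{2}\right)}{8}$
$\frac{1}{87946 + I{\left(156,-65 \right)}} = \frac{1}{87946 - \left(3 + \frac{4225}{8} + \frac{17850625}{4}\right)} = \frac{1}{87946 - \frac{35705499}{8}} = \frac{1}{- \frac{35001931}{8}} = - \frac{8}{35001931}$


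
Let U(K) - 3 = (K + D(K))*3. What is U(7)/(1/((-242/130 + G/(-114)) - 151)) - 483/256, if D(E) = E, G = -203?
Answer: -430010757/63232 ≈ -6800.5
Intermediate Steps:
U(K) = 3 + 6*K (U(K) = 3 + (K + K)*3 = 3 + (2*K)*3 = 3 + 6*K)
U(7)/(1/((-242/130 + G/(-114)) - 151)) - 483/256 = (3 + 6*7)/(1/((-242/130 - 203/(-114)) - 151)) - 483/256 = (3 + 42)/(1/((-242*1/130 - 203*(-1/114)) - 151)) - 483*1/256 = 45/(1/((-121/65 + 203/114) - 151)) - 483/256 = 45/(1/(-599/7410 - 151)) - 483/256 = 45/(1/(-1119509/7410)) - 483/256 = 45/(-7410/1119509) - 483/256 = 45*(-1119509/7410) - 483/256 = -3358527/494 - 483/256 = -430010757/63232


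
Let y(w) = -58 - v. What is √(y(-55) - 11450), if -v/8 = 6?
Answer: 2*I*√2865 ≈ 107.05*I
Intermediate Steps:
v = -48 (v = -8*6 = -48)
y(w) = -10 (y(w) = -58 - 1*(-48) = -58 + 48 = -10)
√(y(-55) - 11450) = √(-10 - 11450) = √(-11460) = 2*I*√2865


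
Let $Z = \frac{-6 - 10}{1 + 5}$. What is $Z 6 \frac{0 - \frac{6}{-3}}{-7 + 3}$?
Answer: $8$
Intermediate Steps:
$Z = - \frac{8}{3}$ ($Z = - \frac{16}{6} = \left(-16\right) \frac{1}{6} = - \frac{8}{3} \approx -2.6667$)
$Z 6 \frac{0 - \frac{6}{-3}}{-7 + 3} = \left(- \frac{8}{3}\right) 6 \frac{0 - \frac{6}{-3}}{-7 + 3} = - 16 \frac{0 - -2}{-4} = - 16 \left(0 + 2\right) \left(- \frac{1}{4}\right) = - 16 \cdot 2 \left(- \frac{1}{4}\right) = \left(-16\right) \left(- \frac{1}{2}\right) = 8$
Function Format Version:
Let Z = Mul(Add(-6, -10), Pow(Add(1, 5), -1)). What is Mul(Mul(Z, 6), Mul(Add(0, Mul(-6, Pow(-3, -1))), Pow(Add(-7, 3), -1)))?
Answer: 8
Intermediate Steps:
Z = Rational(-8, 3) (Z = Mul(-16, Pow(6, -1)) = Mul(-16, Rational(1, 6)) = Rational(-8, 3) ≈ -2.6667)
Mul(Mul(Z, 6), Mul(Add(0, Mul(-6, Pow(-3, -1))), Pow(Add(-7, 3), -1))) = Mul(Mul(Rational(-8, 3), 6), Mul(Add(0, Mul(-6, Pow(-3, -1))), Pow(Add(-7, 3), -1))) = Mul(-16, Mul(Add(0, Mul(-6, Rational(-1, 3))), Pow(-4, -1))) = Mul(-16, Mul(Add(0, 2), Rational(-1, 4))) = Mul(-16, Mul(2, Rational(-1, 4))) = Mul(-16, Rational(-1, 2)) = 8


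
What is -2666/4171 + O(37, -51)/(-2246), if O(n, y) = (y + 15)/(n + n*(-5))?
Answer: -5153197/8060894 ≈ -0.63928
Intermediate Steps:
O(n, y) = -(15 + y)/(4*n) (O(n, y) = (15 + y)/(n - 5*n) = (15 + y)/((-4*n)) = (15 + y)*(-1/(4*n)) = -(15 + y)/(4*n))
-2666/4171 + O(37, -51)/(-2246) = -2666/4171 + ((¼)*(-15 - 1*(-51))/37)/(-2246) = -2666*1/4171 + ((¼)*(1/37)*(-15 + 51))*(-1/2246) = -62/97 + ((¼)*(1/37)*36)*(-1/2246) = -62/97 + (9/37)*(-1/2246) = -62/97 - 9/83102 = -5153197/8060894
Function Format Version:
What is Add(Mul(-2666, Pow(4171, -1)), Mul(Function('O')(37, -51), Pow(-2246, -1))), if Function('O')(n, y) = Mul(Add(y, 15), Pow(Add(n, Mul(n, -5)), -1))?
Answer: Rational(-5153197, 8060894) ≈ -0.63928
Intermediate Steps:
Function('O')(n, y) = Mul(Rational(-1, 4), Pow(n, -1), Add(15, y)) (Function('O')(n, y) = Mul(Add(15, y), Pow(Add(n, Mul(-5, n)), -1)) = Mul(Add(15, y), Pow(Mul(-4, n), -1)) = Mul(Add(15, y), Mul(Rational(-1, 4), Pow(n, -1))) = Mul(Rational(-1, 4), Pow(n, -1), Add(15, y)))
Add(Mul(-2666, Pow(4171, -1)), Mul(Function('O')(37, -51), Pow(-2246, -1))) = Add(Mul(-2666, Pow(4171, -1)), Mul(Mul(Rational(1, 4), Pow(37, -1), Add(-15, Mul(-1, -51))), Pow(-2246, -1))) = Add(Mul(-2666, Rational(1, 4171)), Mul(Mul(Rational(1, 4), Rational(1, 37), Add(-15, 51)), Rational(-1, 2246))) = Add(Rational(-62, 97), Mul(Mul(Rational(1, 4), Rational(1, 37), 36), Rational(-1, 2246))) = Add(Rational(-62, 97), Mul(Rational(9, 37), Rational(-1, 2246))) = Add(Rational(-62, 97), Rational(-9, 83102)) = Rational(-5153197, 8060894)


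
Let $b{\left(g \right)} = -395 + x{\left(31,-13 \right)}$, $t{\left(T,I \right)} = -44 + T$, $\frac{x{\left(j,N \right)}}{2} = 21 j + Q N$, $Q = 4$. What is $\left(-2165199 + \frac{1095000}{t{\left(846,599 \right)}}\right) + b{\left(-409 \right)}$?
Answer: $- \frac{867375296}{401} \approx -2.163 \cdot 10^{6}$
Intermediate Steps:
$x{\left(j,N \right)} = 8 N + 42 j$ ($x{\left(j,N \right)} = 2 \left(21 j + 4 N\right) = 2 \left(4 N + 21 j\right) = 8 N + 42 j$)
$b{\left(g \right)} = 803$ ($b{\left(g \right)} = -395 + \left(8 \left(-13\right) + 42 \cdot 31\right) = -395 + \left(-104 + 1302\right) = -395 + 1198 = 803$)
$\left(-2165199 + \frac{1095000}{t{\left(846,599 \right)}}\right) + b{\left(-409 \right)} = \left(-2165199 + \frac{1095000}{-44 + 846}\right) + 803 = \left(-2165199 + \frac{1095000}{802}\right) + 803 = \left(-2165199 + 1095000 \cdot \frac{1}{802}\right) + 803 = \left(-2165199 + \frac{547500}{401}\right) + 803 = - \frac{867697299}{401} + 803 = - \frac{867375296}{401}$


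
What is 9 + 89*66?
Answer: 5883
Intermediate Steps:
9 + 89*66 = 9 + 5874 = 5883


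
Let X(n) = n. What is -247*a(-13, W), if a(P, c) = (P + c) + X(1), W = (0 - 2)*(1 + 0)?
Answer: 3458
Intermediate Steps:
W = -2 (W = -2*1 = -2)
a(P, c) = 1 + P + c (a(P, c) = (P + c) + 1 = 1 + P + c)
-247*a(-13, W) = -247*(1 - 13 - 2) = -247*(-14) = 3458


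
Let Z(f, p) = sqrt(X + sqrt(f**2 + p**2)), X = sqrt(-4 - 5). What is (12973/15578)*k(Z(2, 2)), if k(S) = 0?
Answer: 0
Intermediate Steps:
X = 3*I (X = sqrt(-9) = 3*I ≈ 3.0*I)
Z(f, p) = sqrt(sqrt(f**2 + p**2) + 3*I) (Z(f, p) = sqrt(3*I + sqrt(f**2 + p**2)) = sqrt(sqrt(f**2 + p**2) + 3*I))
(12973/15578)*k(Z(2, 2)) = (12973/15578)*0 = 0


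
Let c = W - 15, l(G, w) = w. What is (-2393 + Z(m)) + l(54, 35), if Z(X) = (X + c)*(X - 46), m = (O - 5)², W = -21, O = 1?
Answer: -1758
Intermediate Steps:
m = 16 (m = (1 - 5)² = (-4)² = 16)
c = -36 (c = -21 - 15 = -36)
Z(X) = (-46 + X)*(-36 + X) (Z(X) = (X - 36)*(X - 46) = (-36 + X)*(-46 + X) = (-46 + X)*(-36 + X))
(-2393 + Z(m)) + l(54, 35) = (-2393 + (1656 + 16² - 82*16)) + 35 = (-2393 + (1656 + 256 - 1312)) + 35 = (-2393 + 600) + 35 = -1793 + 35 = -1758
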